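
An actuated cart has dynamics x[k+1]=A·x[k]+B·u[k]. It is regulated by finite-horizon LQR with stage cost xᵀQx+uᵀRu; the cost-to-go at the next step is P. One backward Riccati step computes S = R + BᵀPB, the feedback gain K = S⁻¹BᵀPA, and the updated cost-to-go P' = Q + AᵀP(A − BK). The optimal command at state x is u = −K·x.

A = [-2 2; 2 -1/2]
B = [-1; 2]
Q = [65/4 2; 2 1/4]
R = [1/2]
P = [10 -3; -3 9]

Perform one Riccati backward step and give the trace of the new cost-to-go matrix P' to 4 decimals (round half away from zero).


40.2671

BᵀP = [-16.0000 21.0000]
S = R + BᵀPB = [1/2] + [58.0000] = [58.5000]
BᵀPA = [74.0000 -42.5000]
K = S⁻¹·BᵀPA = [1.2650 -0.7265]
A−BK = [-0.7350 1.2735; -0.5299 0.9530]
AᵀP(A−BK) = [6.3932 -10.2393; -10.2393 17.3739]
P' = Q + AᵀP(A−BK) = [22.6432 -8.2393; -8.2393 17.6239]
tr(P') = 40.2671


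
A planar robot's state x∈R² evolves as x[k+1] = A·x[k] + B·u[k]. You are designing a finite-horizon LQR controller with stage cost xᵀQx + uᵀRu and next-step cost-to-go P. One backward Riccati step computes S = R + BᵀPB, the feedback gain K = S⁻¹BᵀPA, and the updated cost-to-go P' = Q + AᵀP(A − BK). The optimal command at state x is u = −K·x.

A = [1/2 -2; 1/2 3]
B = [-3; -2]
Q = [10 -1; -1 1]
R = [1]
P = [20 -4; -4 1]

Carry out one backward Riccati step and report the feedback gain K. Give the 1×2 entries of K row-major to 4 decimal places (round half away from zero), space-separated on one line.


-0.1533 0.9781

BᵀP = [-52.0000 10.0000]
S = R + BᵀPB = [1] + [136.0000] = [137.0000]
BᵀPA = [-21.0000 134.0000]
K = S⁻¹·BᵀPA = [-0.1533 0.9781]
A−BK = [0.0401 0.9343; 0.1934 4.9562]
AᵀP(A−BK) = [0.0310 0.0401; 0.0401 5.9343]
P' = Q + AᵀP(A−BK) = [10.0310 -0.9599; -0.9599 6.9343]
tr(P') = 16.9653


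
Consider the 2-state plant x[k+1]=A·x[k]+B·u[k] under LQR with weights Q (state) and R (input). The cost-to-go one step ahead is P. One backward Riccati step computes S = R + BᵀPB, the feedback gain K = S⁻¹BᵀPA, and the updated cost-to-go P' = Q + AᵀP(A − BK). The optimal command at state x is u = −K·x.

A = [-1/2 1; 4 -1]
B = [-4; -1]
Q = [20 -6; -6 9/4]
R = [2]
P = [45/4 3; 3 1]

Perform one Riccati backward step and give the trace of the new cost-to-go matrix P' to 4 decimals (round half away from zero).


BᵀP = [-48.0000 -13.0000]
S = R + BᵀPB = [2] + [205.0000] = [207.0000]
BᵀPA = [-28.0000 -35.0000]
K = S⁻¹·BᵀPA = [-0.1353 -0.1691]
A−BK = [-1.0411 0.3237; 3.8647 -1.1691]
AᵀP(A−BK) = [3.0251 -0.8593; -0.8593 0.3321]
P' = Q + AᵀP(A−BK) = [23.0251 -6.8593; -6.8593 2.5821]
tr(P') = 25.6072

25.6072


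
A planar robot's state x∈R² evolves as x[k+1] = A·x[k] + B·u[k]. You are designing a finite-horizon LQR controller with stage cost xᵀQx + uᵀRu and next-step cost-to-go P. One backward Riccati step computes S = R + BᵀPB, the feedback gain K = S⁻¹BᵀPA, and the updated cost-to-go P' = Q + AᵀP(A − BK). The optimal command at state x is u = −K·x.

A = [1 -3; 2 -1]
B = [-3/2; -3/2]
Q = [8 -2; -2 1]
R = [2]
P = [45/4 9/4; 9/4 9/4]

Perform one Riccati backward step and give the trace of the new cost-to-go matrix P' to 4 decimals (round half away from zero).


BᵀP = [-20.2500 -6.7500]
S = R + BᵀPB = [2] + [40.5000] = [42.5000]
BᵀPA = [-33.7500 67.5000]
K = S⁻¹·BᵀPA = [-0.7941 1.5882]
A−BK = [-0.1912 -0.6176; 0.8088 1.3824]
AᵀP(A−BK) = [2.4485 -0.3971; -0.3971 9.7941]
P' = Q + AᵀP(A−BK) = [10.4485 -2.3971; -2.3971 10.7941]
tr(P') = 21.2426

21.2426


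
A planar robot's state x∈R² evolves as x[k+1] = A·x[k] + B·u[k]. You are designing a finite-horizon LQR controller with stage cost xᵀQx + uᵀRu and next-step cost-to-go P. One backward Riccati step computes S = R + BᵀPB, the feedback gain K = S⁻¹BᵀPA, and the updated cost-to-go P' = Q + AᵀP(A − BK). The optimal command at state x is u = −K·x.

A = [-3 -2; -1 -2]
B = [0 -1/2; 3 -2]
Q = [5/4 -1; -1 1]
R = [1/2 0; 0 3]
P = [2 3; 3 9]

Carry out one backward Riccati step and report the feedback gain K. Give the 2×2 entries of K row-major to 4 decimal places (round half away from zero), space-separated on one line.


-0.3068 -0.6136 0.4956 0.3759

BᵀP = [9.0000 27.0000; -7.0000 -19.5000]
S = R + BᵀPB = [1/2 0; 0 3] + [81.0000 -58.5000; -58.5000 42.5000] = [81.5000 -58.5000; -58.5000 45.5000]
BᵀPA = [-54.0000 -72.0000; 40.5000 53.0000]
K = S⁻¹·BᵀPA = [-0.3068 -0.6136; 0.4956 0.3759]
A−BK = [-2.7522 -1.8121; 0.9117 0.5927]
AᵀP(A−BK) = [8.3588 5.6407; 5.6407 3.8969]
P' = Q + AᵀP(A−BK) = [9.6088 4.6407; 4.6407 4.8969]
tr(P') = 14.5057


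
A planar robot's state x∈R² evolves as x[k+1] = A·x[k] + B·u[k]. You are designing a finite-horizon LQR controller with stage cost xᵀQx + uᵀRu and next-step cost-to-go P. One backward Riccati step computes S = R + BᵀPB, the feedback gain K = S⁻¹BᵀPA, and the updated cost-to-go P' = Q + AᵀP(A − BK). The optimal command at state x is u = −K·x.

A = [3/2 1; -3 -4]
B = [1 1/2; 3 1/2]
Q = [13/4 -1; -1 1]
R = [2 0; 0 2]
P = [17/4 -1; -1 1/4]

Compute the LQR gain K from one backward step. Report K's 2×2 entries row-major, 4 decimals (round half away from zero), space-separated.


0.8094 0.6881 1.2030 1.0594

BᵀP = [1.2500 -0.2500; 1.6250 -0.3750]
S = R + BᵀPB = [2 0; 0 2] + [0.5000 0.5000; 0.5000 0.6250] = [2.5000 0.5000; 0.5000 2.6250]
BᵀPA = [2.6250 2.2500; 3.5625 3.1250]
K = S⁻¹·BᵀPA = [0.8094 0.6881; 1.2030 1.0594]
A−BK = [0.0891 -0.2178; -6.0297 -6.5941]
AᵀP(A−BK) = [14.4022 12.7946; 12.7946 11.3911]
P' = Q + AᵀP(A−BK) = [17.6522 11.7946; 11.7946 12.3911]
tr(P') = 30.0433


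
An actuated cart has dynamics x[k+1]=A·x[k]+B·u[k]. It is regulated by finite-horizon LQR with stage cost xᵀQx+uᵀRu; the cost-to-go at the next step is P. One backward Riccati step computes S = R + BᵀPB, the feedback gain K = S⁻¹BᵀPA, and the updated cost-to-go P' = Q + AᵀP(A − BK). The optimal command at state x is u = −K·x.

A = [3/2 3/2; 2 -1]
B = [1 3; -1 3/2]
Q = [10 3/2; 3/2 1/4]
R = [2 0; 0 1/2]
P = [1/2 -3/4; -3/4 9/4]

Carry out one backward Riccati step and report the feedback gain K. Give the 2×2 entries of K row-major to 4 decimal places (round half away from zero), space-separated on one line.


BᵀP = [1.2500 -3.0000; 0.3750 1.1250]
S = R + BᵀPB = [2 0; 0 1/2] + [4.2500 -0.7500; -0.7500 2.8125] = [6.2500 -0.7500; -0.7500 3.3125]
BᵀPA = [-4.1250 4.8750; 2.8125 -0.5625]
K = S⁻¹·BᵀPA = [-0.5737 0.7808; 0.7192 0.0070]
A−BK = [-0.0838 0.6982; 0.3476 -0.2296]
AᵀP(A−BK) = [1.2358 -1.2987; -1.2987 1.8223]
P' = Q + AᵀP(A−BK) = [11.2358 0.2013; 0.2013 2.0723]
tr(P') = 13.3082

-0.5737 0.7808 0.7192 0.0070


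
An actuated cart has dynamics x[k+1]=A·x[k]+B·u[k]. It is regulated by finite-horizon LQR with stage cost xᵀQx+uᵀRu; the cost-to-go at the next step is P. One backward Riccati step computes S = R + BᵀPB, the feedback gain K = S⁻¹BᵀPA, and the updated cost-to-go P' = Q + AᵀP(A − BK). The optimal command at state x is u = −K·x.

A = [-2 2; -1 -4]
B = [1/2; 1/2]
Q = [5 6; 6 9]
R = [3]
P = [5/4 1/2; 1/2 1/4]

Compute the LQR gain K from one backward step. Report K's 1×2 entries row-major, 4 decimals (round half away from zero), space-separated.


BᵀP = [0.8750 0.3750]
S = R + BᵀPB = [3] + [0.6250] = [3.6250]
BᵀPA = [-2.1250 0.2500]
K = S⁻¹·BᵀPA = [-0.5862 0.0690]
A−BK = [-1.7069 1.9655; -0.7069 -4.0345]
AᵀP(A−BK) = [6.0043 -0.8534; -0.8534 0.9828]
P' = Q + AᵀP(A−BK) = [11.0043 5.1466; 5.1466 9.9828]
tr(P') = 20.9871

-0.5862 0.0690


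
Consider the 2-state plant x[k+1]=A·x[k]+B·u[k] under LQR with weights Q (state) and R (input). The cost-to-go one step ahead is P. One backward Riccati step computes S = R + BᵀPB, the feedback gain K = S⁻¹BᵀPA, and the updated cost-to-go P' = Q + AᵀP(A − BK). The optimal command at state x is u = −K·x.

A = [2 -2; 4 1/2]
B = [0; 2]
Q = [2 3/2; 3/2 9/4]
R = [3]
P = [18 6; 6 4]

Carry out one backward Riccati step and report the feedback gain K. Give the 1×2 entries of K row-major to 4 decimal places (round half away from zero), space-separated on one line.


BᵀP = [12.0000 8.0000]
S = R + BᵀPB = [3] + [16.0000] = [19.0000]
BᵀPA = [56.0000 -20.0000]
K = S⁻¹·BᵀPA = [2.9474 -1.0526]
A−BK = [2.0000 -2.0000; -1.8947 2.6053]
AᵀP(A−BK) = [66.9474 -47.0526; -47.0526 39.9474]
P' = Q + AᵀP(A−BK) = [68.9474 -45.5526; -45.5526 42.1974]
tr(P') = 111.1447

2.9474 -1.0526


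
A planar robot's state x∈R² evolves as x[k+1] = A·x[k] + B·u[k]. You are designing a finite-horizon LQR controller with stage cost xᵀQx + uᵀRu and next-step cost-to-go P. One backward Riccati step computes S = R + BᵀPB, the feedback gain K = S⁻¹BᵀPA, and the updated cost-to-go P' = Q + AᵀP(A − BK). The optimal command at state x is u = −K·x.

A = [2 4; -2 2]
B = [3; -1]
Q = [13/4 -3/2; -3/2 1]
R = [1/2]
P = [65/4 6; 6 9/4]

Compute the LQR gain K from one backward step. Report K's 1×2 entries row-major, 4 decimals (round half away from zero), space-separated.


BᵀP = [42.7500 15.7500]
S = R + BᵀPB = [1/2] + [112.5000] = [113.0000]
BᵀPA = [54.0000 202.5000]
K = S⁻¹·BᵀPA = [0.4779 1.7920]
A−BK = [0.5664 -1.3761; -1.5221 3.7920]
AᵀP(A−BK) = [0.1947 0.2301; 0.2301 2.1128]
P' = Q + AᵀP(A−BK) = [3.4447 -1.2699; -1.2699 3.1128]
tr(P') = 6.5575

0.4779 1.7920


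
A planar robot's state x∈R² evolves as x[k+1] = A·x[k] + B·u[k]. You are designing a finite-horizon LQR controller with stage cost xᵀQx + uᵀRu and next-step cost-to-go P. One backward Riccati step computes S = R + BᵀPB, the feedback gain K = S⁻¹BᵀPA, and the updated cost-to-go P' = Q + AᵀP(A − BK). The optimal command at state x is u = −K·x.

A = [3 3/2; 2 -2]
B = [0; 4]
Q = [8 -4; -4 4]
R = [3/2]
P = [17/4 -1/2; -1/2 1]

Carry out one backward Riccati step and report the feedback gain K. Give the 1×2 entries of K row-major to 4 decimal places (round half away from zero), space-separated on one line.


0.1143 -0.6286

BᵀP = [-2.0000 4.0000]
S = R + BᵀPB = [3/2] + [16.0000] = [17.5000]
BᵀPA = [2.0000 -11.0000]
K = S⁻¹·BᵀPA = [0.1143 -0.6286]
A−BK = [3.0000 1.5000; 1.5429 0.5143]
AᵀP(A−BK) = [36.0214 17.8821; 17.8821 9.6482]
P' = Q + AᵀP(A−BK) = [44.0214 13.8821; 13.8821 13.6482]
tr(P') = 57.6696


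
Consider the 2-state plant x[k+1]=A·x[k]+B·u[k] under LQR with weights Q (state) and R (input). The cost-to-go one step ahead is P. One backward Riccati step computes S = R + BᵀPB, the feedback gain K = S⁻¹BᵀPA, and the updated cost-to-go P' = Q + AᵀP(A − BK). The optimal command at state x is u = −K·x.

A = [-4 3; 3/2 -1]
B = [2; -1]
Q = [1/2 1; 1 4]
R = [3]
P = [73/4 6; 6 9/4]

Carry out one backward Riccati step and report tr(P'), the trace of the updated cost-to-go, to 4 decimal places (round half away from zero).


24.3491

BᵀP = [30.5000 9.7500]
S = R + BᵀPB = [3] + [51.2500] = [54.2500]
BᵀPA = [-107.3750 81.7500]
K = S⁻¹·BᵀPA = [-1.9793 1.5069]
A−BK = [-0.0415 -0.0138; -0.4793 0.5069]
AᵀP(A−BK) = [12.5392 -9.5703; -9.5703 7.3099]
P' = Q + AᵀP(A−BK) = [13.0392 -8.5703; -8.5703 11.3099]
tr(P') = 24.3491


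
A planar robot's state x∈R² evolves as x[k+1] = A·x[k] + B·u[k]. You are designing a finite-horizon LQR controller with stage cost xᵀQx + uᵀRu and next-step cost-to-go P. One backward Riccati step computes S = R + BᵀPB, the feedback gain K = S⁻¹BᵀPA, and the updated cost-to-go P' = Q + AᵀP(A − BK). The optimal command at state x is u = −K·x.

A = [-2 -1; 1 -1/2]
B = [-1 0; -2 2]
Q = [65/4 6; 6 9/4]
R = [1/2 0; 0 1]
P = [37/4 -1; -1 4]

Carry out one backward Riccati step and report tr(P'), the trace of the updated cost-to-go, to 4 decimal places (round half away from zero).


BᵀP = [-7.2500 -7.0000; -2.0000 8.0000]
S = R + BᵀPB = [1/2 0; 0 1] + [21.2500 -14.0000; -14.0000 16.0000] = [21.7500 -14.0000; -14.0000 17.0000]
BᵀPA = [7.5000 10.7500; 12.0000 -2.0000]
K = S⁻¹·BᵀPA = [1.7007 0.8906; 2.1065 0.6158]
A−BK = [-0.2993 -0.1094; 0.1885 0.0496]
AᵀP(A−BK) = [6.9669 2.4302; 2.4302 0.9072]
P' = Q + AᵀP(A−BK) = [23.2169 8.4302; 8.4302 3.1572]
tr(P') = 26.3741

26.3741


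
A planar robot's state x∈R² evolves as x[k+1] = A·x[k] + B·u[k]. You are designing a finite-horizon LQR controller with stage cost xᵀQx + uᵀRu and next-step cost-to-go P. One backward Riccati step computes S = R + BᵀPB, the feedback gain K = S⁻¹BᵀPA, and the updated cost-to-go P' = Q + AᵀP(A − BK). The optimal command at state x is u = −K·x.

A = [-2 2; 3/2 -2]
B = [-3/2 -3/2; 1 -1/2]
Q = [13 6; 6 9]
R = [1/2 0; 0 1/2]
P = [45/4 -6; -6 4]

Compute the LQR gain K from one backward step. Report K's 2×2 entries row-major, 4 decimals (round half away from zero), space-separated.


BᵀP = [-22.8750 13.0000; -13.8750 7.0000]
S = R + BᵀPB = [1/2 0; 0 1/2] + [47.3125 27.8125; 27.8125 17.3125] = [47.8125 27.8125; 27.8125 17.8125]
BᵀPA = [65.2500 -71.7500; 38.2500 -41.7500]
K = S⁻¹·BᵀPA = [1.2600 -1.4960; 0.1800 -0.0080]
A−BK = [0.1600 -0.2560; 0.3300 -0.5080]
AᵀP(A−BK) = [0.9000 -1.0800; -1.0800 1.3280]
P' = Q + AᵀP(A−BK) = [13.9000 4.9200; 4.9200 10.3280]
tr(P') = 24.2280

1.2600 -1.4960 0.1800 -0.0080


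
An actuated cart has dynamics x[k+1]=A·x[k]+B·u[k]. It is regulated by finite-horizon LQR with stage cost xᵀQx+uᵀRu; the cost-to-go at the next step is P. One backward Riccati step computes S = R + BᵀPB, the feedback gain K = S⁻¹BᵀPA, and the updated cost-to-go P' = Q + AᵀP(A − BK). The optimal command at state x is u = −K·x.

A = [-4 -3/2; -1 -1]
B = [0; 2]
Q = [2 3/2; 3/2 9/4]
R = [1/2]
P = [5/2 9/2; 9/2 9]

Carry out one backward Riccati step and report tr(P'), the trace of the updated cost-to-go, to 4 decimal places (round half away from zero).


10.2997

BᵀP = [9.0000 18.0000]
S = R + BᵀPB = [1/2] + [36.0000] = [36.5000]
BᵀPA = [-54.0000 -31.5000]
K = S⁻¹·BᵀPA = [-1.4795 -0.8630]
A−BK = [-4.0000 -1.5000; 1.9589 0.7260]
AᵀP(A−BK) = [5.1096 2.1473; 2.1473 0.9401]
P' = Q + AᵀP(A−BK) = [7.1096 3.6473; 3.6473 3.1901]
tr(P') = 10.2997


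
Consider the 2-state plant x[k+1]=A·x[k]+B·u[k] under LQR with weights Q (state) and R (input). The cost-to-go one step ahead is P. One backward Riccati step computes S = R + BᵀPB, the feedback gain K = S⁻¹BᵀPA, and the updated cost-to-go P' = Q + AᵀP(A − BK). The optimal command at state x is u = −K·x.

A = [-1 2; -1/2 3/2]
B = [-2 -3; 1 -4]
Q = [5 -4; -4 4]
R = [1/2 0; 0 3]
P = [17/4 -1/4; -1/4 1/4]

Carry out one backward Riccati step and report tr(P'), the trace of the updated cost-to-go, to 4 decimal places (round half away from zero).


9.6472

BᵀP = [-8.7500 0.7500; -11.7500 -0.2500]
S = R + BᵀPB = [1/2 0; 0 3] + [18.2500 23.2500; 23.2500 36.2500] = [18.7500 23.2500; 23.2500 39.2500]
BᵀPA = [8.3750 -16.3750; 11.8750 -23.8750]
K = S⁻¹·BᵀPA = [0.2694 -0.4485; 0.1430 -0.3426]
A−BK = [-0.0323 0.0752; -0.1974 0.5781]
AᵀP(A−BK) = [0.1086 -0.2378; -0.2378 0.5385]
P' = Q + AᵀP(A−BK) = [5.1086 -4.2378; -4.2378 4.5385]
tr(P') = 9.6472


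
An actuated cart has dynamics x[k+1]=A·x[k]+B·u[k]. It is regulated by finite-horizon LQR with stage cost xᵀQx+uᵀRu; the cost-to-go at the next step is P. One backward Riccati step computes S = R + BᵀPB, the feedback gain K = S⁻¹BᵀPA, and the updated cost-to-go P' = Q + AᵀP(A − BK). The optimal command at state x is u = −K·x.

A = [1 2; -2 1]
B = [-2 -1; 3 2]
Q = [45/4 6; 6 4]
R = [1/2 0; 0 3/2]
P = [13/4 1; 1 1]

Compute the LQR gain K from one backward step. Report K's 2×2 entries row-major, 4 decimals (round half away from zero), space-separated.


-0.4204 -1.0318 -0.1975 0.8790

BᵀP = [-3.5000 1.0000; -1.2500 1.0000]
S = R + BᵀPB = [1/2 0; 0 3/2] + [10.0000 5.5000; 5.5000 3.2500] = [10.5000 5.5000; 5.5000 4.7500]
BᵀPA = [-5.5000 -6.0000; -3.2500 -1.5000]
K = S⁻¹·BᵀPA = [-0.4204 -1.0318; -0.1975 0.8790]
A−BK = [-0.0382 0.8153; -0.3439 2.3376]
AᵀP(A−BK) = [0.2962 -1.3185; -1.3185 13.1274]
P' = Q + AᵀP(A−BK) = [11.5462 4.6815; 4.6815 17.1274]
tr(P') = 28.6736


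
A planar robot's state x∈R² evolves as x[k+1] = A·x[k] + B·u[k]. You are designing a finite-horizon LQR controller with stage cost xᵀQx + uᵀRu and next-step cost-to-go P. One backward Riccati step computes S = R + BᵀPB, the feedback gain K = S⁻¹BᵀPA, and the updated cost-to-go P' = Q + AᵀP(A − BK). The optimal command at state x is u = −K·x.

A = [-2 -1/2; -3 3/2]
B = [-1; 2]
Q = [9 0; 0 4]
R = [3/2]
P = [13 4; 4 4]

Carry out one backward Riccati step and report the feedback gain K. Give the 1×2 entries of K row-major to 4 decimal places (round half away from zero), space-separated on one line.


BᵀP = [-5.0000 4.0000]
S = R + BᵀPB = [3/2] + [13.0000] = [14.5000]
BᵀPA = [-2.0000 8.5000]
K = S⁻¹·BᵀPA = [-0.1379 0.5862]
A−BK = [-2.1379 0.0862; -2.7241 0.3276]
AᵀP(A−BK) = [135.7241 -9.8276; -9.8276 1.2672]
P' = Q + AᵀP(A−BK) = [144.7241 -9.8276; -9.8276 5.2672]
tr(P') = 149.9914

-0.1379 0.5862


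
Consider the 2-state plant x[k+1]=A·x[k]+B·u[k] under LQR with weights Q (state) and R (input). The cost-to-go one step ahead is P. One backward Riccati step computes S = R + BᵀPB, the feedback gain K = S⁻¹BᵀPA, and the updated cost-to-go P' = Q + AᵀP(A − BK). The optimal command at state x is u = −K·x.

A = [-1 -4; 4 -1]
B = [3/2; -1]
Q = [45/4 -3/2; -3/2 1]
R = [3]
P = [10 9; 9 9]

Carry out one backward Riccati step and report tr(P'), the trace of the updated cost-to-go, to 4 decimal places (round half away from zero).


BᵀP = [6.0000 4.5000]
S = R + BᵀPB = [3] + [4.5000] = [7.5000]
BᵀPA = [12.0000 -28.5000]
K = S⁻¹·BᵀPA = [1.6000 -3.8000]
A−BK = [-3.4000 1.7000; 5.6000 -4.8000]
AᵀP(A−BK) = [62.8000 -85.4000; -85.4000 132.7000]
P' = Q + AᵀP(A−BK) = [74.0500 -86.9000; -86.9000 133.7000]
tr(P') = 207.7500

207.7500


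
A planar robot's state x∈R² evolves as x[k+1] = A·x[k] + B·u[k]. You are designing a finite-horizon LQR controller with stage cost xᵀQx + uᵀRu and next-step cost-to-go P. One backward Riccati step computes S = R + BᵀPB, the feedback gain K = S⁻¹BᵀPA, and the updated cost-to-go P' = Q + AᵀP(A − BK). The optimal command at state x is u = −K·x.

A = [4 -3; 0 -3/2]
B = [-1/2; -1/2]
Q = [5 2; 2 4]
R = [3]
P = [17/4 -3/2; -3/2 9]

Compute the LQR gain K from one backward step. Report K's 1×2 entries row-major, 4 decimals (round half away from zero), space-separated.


BᵀP = [-1.3750 -3.7500]
S = R + BᵀPB = [3] + [2.5625] = [5.5625]
BᵀPA = [-5.5000 9.7500]
K = S⁻¹·BᵀPA = [-0.9888 1.7528]
A−BK = [3.5056 -2.1236; -0.4944 -0.6236]
AᵀP(A−BK) = [62.5618 -32.3596; -32.3596 27.9101]
P' = Q + AᵀP(A−BK) = [67.5618 -30.3596; -30.3596 31.9101]
tr(P') = 99.4719

-0.9888 1.7528


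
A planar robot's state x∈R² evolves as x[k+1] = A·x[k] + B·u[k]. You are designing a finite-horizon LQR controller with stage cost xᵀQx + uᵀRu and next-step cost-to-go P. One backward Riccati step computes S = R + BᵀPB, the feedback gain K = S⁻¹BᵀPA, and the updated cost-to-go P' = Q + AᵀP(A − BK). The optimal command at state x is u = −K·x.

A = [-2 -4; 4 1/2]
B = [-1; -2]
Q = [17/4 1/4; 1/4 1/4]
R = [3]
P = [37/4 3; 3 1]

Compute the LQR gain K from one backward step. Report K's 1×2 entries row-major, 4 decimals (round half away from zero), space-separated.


0.3717 2.0708

BᵀP = [-15.2500 -5.0000]
S = R + BᵀPB = [3] + [25.2500] = [28.2500]
BᵀPA = [10.5000 58.5000]
K = S⁻¹·BᵀPA = [0.3717 2.0708]
A−BK = [-1.6283 -1.9292; 4.7434 4.6416]
AᵀP(A−BK) = [1.0973 3.2566; 3.2566 15.1084]
P' = Q + AᵀP(A−BK) = [5.3473 3.5066; 3.5066 15.3584]
tr(P') = 20.7058


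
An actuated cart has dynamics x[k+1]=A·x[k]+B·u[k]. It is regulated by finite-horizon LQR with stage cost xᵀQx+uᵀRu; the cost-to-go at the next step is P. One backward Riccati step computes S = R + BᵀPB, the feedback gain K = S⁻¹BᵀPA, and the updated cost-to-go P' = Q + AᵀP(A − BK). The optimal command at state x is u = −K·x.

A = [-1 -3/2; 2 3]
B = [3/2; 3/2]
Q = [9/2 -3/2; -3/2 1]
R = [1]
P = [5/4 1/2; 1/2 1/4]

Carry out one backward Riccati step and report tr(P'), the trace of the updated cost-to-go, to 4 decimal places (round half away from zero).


BᵀP = [2.6250 1.1250]
S = R + BᵀPB = [1] + [5.6250] = [6.6250]
BᵀPA = [-0.3750 -0.5625]
K = S⁻¹·BᵀPA = [-0.0566 -0.0849]
A−BK = [-0.9151 -1.3726; 2.0849 3.1274]
AᵀP(A−BK) = [0.2288 0.3432; 0.3432 0.5147]
P' = Q + AᵀP(A−BK) = [4.7288 -1.1568; -1.1568 1.5147]
tr(P') = 6.2435

6.2435


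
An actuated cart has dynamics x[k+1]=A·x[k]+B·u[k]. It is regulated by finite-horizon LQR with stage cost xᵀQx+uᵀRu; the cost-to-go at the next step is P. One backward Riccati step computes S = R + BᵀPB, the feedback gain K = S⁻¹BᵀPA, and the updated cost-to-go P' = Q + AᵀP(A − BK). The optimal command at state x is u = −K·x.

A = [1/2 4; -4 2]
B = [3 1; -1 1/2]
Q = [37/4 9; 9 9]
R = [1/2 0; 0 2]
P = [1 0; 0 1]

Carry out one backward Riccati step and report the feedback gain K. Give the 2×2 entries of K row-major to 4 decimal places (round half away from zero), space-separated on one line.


BᵀP = [3.0000 -1.0000; 1.0000 0.5000]
S = R + BᵀPB = [1/2 0; 0 2] + [10.0000 2.5000; 2.5000 1.2500] = [10.5000 2.5000; 2.5000 3.2500]
BᵀPA = [5.5000 10.0000; -1.5000 5.0000]
K = S⁻¹·BᵀPA = [0.7758 0.7175; -1.0583 0.9865]
A−BK = [-0.7691 0.8610; -2.6951 2.2242]
AᵀP(A−BK) = [10.3957 -8.4664; -8.4664 7.8924]
P' = Q + AᵀP(A−BK) = [19.6457 0.5336; 0.5336 16.8924]
tr(P') = 36.5381

0.7758 0.7175 -1.0583 0.9865


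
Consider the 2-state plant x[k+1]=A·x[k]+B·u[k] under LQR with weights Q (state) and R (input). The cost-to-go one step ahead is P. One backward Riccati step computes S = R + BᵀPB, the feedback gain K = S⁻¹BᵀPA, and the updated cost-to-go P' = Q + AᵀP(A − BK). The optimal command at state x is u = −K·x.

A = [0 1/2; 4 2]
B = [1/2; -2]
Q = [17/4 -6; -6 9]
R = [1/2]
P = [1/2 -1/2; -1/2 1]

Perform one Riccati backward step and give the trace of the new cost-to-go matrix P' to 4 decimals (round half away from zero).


15.3056

BᵀP = [1.2500 -2.2500]
S = R + BᵀPB = [1/2] + [5.1250] = [5.6250]
BᵀPA = [-9.0000 -3.8750]
K = S⁻¹·BᵀPA = [-1.6000 -0.6889]
A−BK = [0.8000 0.8444; 0.8000 0.6222]
AᵀP(A−BK) = [1.6000 0.8000; 0.8000 0.4556]
P' = Q + AᵀP(A−BK) = [5.8500 -5.2000; -5.2000 9.4556]
tr(P') = 15.3056


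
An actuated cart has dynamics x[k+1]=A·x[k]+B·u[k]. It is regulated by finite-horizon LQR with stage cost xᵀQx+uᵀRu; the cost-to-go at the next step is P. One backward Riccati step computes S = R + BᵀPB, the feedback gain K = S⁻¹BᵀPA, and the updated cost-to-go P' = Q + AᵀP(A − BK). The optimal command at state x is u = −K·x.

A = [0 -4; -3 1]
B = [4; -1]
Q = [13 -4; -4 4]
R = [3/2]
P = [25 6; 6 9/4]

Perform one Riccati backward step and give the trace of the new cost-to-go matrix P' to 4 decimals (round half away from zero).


26.7758

BᵀP = [94.0000 21.7500]
S = R + BᵀPB = [3/2] + [354.2500] = [355.7500]
BᵀPA = [-65.2500 -354.2500]
K = S⁻¹·BᵀPA = [-0.1834 -0.9958]
A−BK = [0.7337 -0.0169; -3.1834 0.0042]
AᵀP(A−BK) = [8.2822 0.2751; 0.2751 1.4937]
P' = Q + AᵀP(A−BK) = [21.2822 -3.7249; -3.7249 5.4937]
tr(P') = 26.7758


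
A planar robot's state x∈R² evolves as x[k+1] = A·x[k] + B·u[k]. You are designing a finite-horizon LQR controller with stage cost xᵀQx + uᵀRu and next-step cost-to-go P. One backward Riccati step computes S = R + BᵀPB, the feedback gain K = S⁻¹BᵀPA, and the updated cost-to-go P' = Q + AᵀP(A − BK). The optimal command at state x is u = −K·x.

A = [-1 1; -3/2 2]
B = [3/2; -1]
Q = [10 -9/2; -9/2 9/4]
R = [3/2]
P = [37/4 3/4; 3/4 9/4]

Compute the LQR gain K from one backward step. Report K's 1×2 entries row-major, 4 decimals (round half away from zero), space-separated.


-0.5126 0.4874

BᵀP = [13.1250 -1.1250]
S = R + BᵀPB = [3/2] + [20.8125] = [22.3125]
BᵀPA = [-11.4375 10.8750]
K = S⁻¹·BᵀPA = [-0.5126 0.4874]
A−BK = [-0.2311 0.2689; -2.0126 2.4874]
AᵀP(A−BK) = [10.6996 -13.0504; -13.0504 15.9496]
P' = Q + AᵀP(A−BK) = [20.6996 -17.5504; -17.5504 18.1996]
tr(P') = 38.8992


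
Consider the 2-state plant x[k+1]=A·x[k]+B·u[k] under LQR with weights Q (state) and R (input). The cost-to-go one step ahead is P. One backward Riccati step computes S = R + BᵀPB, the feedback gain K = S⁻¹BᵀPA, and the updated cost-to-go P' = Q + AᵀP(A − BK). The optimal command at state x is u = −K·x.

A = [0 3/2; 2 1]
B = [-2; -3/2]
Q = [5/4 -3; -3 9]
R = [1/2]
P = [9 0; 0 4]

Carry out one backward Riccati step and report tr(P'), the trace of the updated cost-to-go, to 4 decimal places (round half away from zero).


BᵀP = [-18.0000 -6.0000]
S = R + BᵀPB = [1/2] + [45.0000] = [45.5000]
BᵀPA = [-12.0000 -33.0000]
K = S⁻¹·BᵀPA = [-0.2637 -0.7253]
A−BK = [-0.5275 0.0495; 1.6044 -0.0879]
AᵀP(A−BK) = [12.8352 -0.7033; -0.7033 0.3159]
P' = Q + AᵀP(A−BK) = [14.0852 -3.7033; -3.7033 9.3159]
tr(P') = 23.4011

23.4011


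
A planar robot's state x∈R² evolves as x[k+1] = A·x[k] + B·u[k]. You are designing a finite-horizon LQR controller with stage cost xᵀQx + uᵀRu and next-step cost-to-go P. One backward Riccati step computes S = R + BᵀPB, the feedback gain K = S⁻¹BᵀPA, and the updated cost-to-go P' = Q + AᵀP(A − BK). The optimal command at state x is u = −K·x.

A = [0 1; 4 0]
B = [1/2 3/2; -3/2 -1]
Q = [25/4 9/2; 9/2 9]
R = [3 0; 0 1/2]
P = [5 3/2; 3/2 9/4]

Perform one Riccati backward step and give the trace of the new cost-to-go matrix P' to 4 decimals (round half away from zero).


BᵀP = [0.2500 -2.6250; 6.0000 0.0000]
S = R + BᵀPB = [3 0; 0 1/2] + [4.0625 3.0000; 3.0000 9.0000] = [7.0625 3.0000; 3.0000 9.5000]
BᵀPA = [-10.5000 0.2500; 0.0000 6.0000]
K = S⁻¹·BᵀPA = [-1.7171 -0.2690; 0.5422 0.7165]
A−BK = [0.0452 0.0597; 1.9666 0.3131]
AᵀP(A−BK) = [17.9710 3.1759; 3.1759 0.7682]
P' = Q + AᵀP(A−BK) = [24.2210 7.6759; 7.6759 9.7682]
tr(P') = 33.9891

33.9891


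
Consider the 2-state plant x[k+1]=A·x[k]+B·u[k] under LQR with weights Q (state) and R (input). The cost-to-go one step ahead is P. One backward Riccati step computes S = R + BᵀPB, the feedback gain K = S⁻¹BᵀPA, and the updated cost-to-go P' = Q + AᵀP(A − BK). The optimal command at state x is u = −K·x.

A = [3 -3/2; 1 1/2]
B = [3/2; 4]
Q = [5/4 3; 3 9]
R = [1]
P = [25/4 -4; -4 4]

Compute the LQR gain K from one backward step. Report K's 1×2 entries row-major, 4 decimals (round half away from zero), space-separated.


-0.3179 0.4809

BᵀP = [-6.6250 10.0000]
S = R + BᵀPB = [1] + [30.0625] = [31.0625]
BᵀPA = [-9.8750 14.9375]
K = S⁻¹·BᵀPA = [-0.3179 0.4809]
A−BK = [3.4769 -2.2213; 2.2716 -1.4235]
AᵀP(A−BK) = [33.1107 -21.3763; -21.3763 13.8793]
P' = Q + AᵀP(A−BK) = [34.3607 -18.3763; -18.3763 22.8793]
tr(P') = 57.2399


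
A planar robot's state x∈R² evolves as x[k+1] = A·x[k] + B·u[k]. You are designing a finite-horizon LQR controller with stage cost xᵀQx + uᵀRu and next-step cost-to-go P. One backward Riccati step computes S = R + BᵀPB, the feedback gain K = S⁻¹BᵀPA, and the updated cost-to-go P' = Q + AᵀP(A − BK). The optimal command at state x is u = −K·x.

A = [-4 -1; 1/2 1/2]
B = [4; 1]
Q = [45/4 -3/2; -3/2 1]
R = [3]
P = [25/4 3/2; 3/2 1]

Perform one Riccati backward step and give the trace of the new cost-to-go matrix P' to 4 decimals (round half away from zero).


16.3685

BᵀP = [26.5000 7.0000]
S = R + BᵀPB = [3] + [113.0000] = [116.0000]
BᵀPA = [-102.5000 -23.0000]
K = S⁻¹·BᵀPA = [-0.8836 -0.1983]
A−BK = [-0.4655 -0.2069; 1.3836 0.6983]
AᵀP(A−BK) = [3.6789 1.1767; 1.1767 0.4397]
P' = Q + AᵀP(A−BK) = [14.9289 -0.3233; -0.3233 1.4397]
tr(P') = 16.3685


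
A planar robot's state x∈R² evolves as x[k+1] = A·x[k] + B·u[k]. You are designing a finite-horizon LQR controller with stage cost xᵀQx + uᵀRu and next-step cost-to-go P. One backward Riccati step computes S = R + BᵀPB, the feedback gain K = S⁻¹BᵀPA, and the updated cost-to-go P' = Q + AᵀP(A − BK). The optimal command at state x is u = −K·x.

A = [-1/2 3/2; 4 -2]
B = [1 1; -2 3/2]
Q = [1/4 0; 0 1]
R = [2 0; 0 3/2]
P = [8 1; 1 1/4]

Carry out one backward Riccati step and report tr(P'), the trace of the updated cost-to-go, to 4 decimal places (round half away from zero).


4.3290

BᵀP = [6.0000 0.5000; 9.5000 1.3750]
S = R + BᵀPB = [2 0; 0 3/2] + [5.0000 6.7500; 6.7500 11.5625] = [7.0000 6.7500; 6.7500 13.0625]
BᵀPA = [-1.0000 8.0000; 0.7500 11.5000]
K = S⁻¹·BᵀPA = [-0.3951 0.5858; 0.2616 0.5777]
A−BK = [-0.3665 0.3365; 2.8174 -1.6948]
AᵀP(A−BK) = [1.4087 -0.8474; -0.8474 1.6703]
P' = Q + AᵀP(A−BK) = [1.6587 -0.8474; -0.8474 2.6703]
tr(P') = 4.3290


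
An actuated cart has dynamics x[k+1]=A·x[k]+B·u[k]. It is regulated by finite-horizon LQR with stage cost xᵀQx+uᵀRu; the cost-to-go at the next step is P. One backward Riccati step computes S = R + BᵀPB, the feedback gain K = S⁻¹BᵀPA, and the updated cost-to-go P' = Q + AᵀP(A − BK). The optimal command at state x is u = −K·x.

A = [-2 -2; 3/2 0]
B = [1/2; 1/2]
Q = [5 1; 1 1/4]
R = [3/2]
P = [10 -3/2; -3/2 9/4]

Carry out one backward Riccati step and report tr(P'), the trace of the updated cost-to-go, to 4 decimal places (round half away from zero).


BᵀP = [4.2500 0.3750]
S = R + BᵀPB = [3/2] + [2.3125] = [3.8125]
BᵀPA = [-7.9375 -8.5000]
K = S⁻¹·BᵀPA = [-2.0820 -2.2295]
A−BK = [-0.9590 -0.8852; 2.5410 1.1148]
AᵀP(A−BK) = [37.5369 26.8033; 26.8033 21.0492]
P' = Q + AᵀP(A−BK) = [42.5369 27.8033; 27.8033 21.2992]
tr(P') = 63.8361

63.8361


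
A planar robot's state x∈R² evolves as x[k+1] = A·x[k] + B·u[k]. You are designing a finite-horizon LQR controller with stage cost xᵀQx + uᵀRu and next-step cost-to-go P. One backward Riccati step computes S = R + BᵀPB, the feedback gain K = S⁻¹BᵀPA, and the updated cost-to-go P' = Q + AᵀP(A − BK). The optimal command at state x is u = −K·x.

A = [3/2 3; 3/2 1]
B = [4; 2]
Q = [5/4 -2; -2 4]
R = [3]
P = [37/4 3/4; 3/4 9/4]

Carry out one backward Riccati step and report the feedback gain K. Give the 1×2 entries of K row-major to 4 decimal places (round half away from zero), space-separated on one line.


BᵀP = [38.5000 7.5000]
S = R + BᵀPB = [3] + [169.0000] = [172.0000]
BᵀPA = [69.0000 123.0000]
K = S⁻¹·BᵀPA = [0.4012 0.7151]
A−BK = [-0.1047 0.1395; 0.6977 -0.4302]
AᵀP(A−BK) = [1.5698 0.1570; 0.1570 2.0407]
P' = Q + AᵀP(A−BK) = [2.8198 -1.8430; -1.8430 6.0407]
tr(P') = 8.8605

0.4012 0.7151


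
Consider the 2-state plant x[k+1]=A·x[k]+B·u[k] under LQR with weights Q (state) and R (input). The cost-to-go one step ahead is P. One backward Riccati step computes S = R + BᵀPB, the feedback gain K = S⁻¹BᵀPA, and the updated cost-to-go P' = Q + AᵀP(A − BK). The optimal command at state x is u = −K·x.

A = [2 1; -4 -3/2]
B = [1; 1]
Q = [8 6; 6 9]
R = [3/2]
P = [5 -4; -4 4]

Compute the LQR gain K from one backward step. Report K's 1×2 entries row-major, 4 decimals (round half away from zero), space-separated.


0.8000 0.4000

BᵀP = [1.0000 0.0000]
S = R + BᵀPB = [3/2] + [1.0000] = [2.5000]
BᵀPA = [2.0000 1.0000]
K = S⁻¹·BᵀPA = [0.8000 0.4000]
A−BK = [1.2000 0.6000; -4.8000 -1.9000]
AᵀP(A−BK) = [146.4000 61.2000; 61.2000 25.6000]
P' = Q + AᵀP(A−BK) = [154.4000 67.2000; 67.2000 34.6000]
tr(P') = 189.0000


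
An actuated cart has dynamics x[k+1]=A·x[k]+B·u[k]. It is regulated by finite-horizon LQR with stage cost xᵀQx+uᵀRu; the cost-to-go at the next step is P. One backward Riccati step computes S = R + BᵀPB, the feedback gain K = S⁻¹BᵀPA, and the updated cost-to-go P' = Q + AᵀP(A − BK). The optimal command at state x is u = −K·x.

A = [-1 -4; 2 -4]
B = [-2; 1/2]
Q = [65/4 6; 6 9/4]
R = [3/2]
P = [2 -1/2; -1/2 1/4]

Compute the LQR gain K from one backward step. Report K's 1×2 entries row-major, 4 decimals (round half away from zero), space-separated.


BᵀP = [-4.2500 1.1250]
S = R + BᵀPB = [3/2] + [9.0625] = [10.5625]
BᵀPA = [6.5000 12.5000]
K = S⁻¹·BᵀPA = [0.6154 1.1834]
A−BK = [0.2308 -1.6331; 1.6923 -4.5917]
AᵀP(A−BK) = [1.0000 0.3077; 0.3077 5.2071]
P' = Q + AᵀP(A−BK) = [17.2500 6.3077; 6.3077 7.4571]
tr(P') = 24.7071

0.6154 1.1834


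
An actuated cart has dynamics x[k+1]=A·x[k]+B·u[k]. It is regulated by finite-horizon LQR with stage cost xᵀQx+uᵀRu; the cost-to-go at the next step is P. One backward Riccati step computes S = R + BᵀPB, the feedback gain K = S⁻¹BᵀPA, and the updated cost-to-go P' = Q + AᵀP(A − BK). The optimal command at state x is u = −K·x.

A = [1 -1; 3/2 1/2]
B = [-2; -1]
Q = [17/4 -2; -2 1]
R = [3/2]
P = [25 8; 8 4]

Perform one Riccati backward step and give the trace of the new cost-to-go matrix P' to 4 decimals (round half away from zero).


BᵀP = [-58.0000 -20.0000]
S = R + BᵀPB = [3/2] + [136.0000] = [137.5000]
BᵀPA = [-88.0000 48.0000]
K = S⁻¹·BᵀPA = [-0.6400 0.3491]
A−BK = [-0.2800 -0.3018; 0.8600 0.8491]
AᵀP(A−BK) = [1.6800 0.7200; 0.7200 1.2436]
P' = Q + AᵀP(A−BK) = [5.9300 -1.2800; -1.2800 2.2436]
tr(P') = 8.1736

8.1736


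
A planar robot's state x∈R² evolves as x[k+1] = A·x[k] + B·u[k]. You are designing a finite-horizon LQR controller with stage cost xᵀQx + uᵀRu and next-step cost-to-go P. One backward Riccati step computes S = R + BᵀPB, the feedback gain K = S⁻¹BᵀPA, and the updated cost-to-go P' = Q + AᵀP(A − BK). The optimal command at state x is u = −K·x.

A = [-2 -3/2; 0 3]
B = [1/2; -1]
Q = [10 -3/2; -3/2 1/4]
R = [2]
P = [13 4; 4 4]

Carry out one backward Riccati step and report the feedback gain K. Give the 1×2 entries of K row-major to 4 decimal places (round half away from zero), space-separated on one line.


-0.9524 -1.8571

BᵀP = [2.5000 -2.0000]
S = R + BᵀPB = [2] + [3.2500] = [5.2500]
BᵀPA = [-5.0000 -9.7500]
K = S⁻¹·BᵀPA = [-0.9524 -1.8571]
A−BK = [-1.5238 -0.5714; -0.9524 1.1429]
AᵀP(A−BK) = [47.2381 5.7143; 5.7143 11.1429]
P' = Q + AᵀP(A−BK) = [57.2381 4.2143; 4.2143 11.3929]
tr(P') = 68.6310


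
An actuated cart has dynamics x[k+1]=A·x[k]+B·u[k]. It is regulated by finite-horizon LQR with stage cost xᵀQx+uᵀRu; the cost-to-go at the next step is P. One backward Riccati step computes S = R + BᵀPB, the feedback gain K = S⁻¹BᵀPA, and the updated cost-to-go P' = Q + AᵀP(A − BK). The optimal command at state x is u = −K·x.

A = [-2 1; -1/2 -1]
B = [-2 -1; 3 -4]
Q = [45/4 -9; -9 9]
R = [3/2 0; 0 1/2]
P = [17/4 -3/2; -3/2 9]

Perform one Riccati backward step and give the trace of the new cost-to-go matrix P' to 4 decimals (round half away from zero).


21.4000

BᵀP = [-13.0000 30.0000; 1.7500 -34.5000]
S = R + BᵀPB = [3/2 0; 0 1/2] + [116.0000 -107.0000; -107.0000 136.2500] = [117.5000 -107.0000; -107.0000 136.7500]
BᵀPA = [11.0000 -43.0000; 13.7500 36.2500]
K = S⁻¹·BᵀPA = [0.6442 -0.4333; 0.6046 -0.0740]
A−BK = [-0.1071 0.0594; -0.0142 0.0041]
AᵀP(A−BK) = [0.8512 -0.4667; -0.4667 0.2988]
P' = Q + AᵀP(A−BK) = [12.1012 -9.4667; -9.4667 9.2988]
tr(P') = 21.4000


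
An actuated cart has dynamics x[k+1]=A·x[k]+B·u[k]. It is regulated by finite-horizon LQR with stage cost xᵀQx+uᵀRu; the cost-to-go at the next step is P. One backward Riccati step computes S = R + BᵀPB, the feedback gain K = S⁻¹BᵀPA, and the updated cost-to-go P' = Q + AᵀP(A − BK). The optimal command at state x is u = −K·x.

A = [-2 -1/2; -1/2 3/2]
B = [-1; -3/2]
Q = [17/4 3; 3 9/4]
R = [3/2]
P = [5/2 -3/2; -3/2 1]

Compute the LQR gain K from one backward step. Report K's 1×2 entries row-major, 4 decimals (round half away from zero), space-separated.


BᵀP = [-0.2500 0.0000]
S = R + BᵀPB = [3/2] + [0.2500] = [1.7500]
BᵀPA = [0.5000 0.1250]
K = S⁻¹·BᵀPA = [0.2857 0.0714]
A−BK = [-1.7143 -0.4286; -0.0714 1.6071]
AᵀP(A−BK) = [7.1071 5.8393; 5.8393 5.1161]
P' = Q + AᵀP(A−BK) = [11.3571 8.8393; 8.8393 7.3661]
tr(P') = 18.7232

0.2857 0.0714


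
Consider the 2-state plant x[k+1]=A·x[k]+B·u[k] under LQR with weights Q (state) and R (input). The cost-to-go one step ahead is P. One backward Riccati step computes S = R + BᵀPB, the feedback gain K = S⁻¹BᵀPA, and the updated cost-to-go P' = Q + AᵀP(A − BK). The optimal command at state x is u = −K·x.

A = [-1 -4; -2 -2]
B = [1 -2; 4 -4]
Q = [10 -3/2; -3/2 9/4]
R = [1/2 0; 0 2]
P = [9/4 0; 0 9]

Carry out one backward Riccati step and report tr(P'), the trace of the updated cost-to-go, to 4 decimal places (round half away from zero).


26.1812

BᵀP = [2.2500 36.0000; -4.5000 -36.0000]
S = R + BᵀPB = [1/2 0; 0 2] + [146.2500 -148.5000; -148.5000 153.0000] = [146.7500 -148.5000; -148.5000 155.0000]
BᵀPA = [-74.2500 -81.0000; 76.5000 90.0000]
K = S⁻¹·BᵀPA = [-0.2140 1.1671; 0.2885 1.6988]
A−BK = [-0.2089 -1.7695; 0.0101 0.1268]
AᵀP(A−BK) = [0.2885 1.6988; 1.6988 13.6427]
P' = Q + AᵀP(A−BK) = [10.2885 0.1988; 0.1988 15.8927]
tr(P') = 26.1812


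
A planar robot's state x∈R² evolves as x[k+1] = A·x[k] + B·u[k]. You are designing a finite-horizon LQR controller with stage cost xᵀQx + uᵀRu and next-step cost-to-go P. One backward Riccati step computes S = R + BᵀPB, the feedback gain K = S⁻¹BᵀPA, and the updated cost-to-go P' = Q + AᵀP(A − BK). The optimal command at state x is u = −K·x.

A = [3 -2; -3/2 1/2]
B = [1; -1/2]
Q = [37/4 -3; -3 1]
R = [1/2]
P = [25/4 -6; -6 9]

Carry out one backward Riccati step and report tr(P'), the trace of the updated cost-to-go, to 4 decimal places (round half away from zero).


16.2458

BᵀP = [9.2500 -10.5000]
S = R + BᵀPB = [1/2] + [14.5000] = [15.0000]
BᵀPA = [43.5000 -23.7500]
K = S⁻¹·BᵀPA = [2.9000 -1.5833]
A−BK = [0.1000 -0.4167; -0.0500 -0.2917]
AᵀP(A−BK) = [4.3500 -2.3750; -2.3750 1.6458]
P' = Q + AᵀP(A−BK) = [13.6000 -5.3750; -5.3750 2.6458]
tr(P') = 16.2458


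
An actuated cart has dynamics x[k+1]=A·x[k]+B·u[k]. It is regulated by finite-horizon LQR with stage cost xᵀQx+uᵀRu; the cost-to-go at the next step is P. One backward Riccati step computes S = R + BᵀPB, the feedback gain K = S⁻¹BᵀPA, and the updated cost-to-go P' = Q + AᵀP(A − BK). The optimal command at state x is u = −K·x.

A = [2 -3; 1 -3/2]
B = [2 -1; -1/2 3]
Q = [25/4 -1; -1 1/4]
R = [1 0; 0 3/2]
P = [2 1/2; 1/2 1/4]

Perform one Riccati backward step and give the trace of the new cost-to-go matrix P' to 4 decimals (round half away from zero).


BᵀP = [3.7500 0.8750; -0.5000 0.2500]
S = R + BᵀPB = [1 0; 0 3/2] + [7.0625 -1.1250; -1.1250 1.2500] = [8.0625 -1.1250; -1.1250 2.7500]
BᵀPA = [8.3750 -12.5625; -0.7500 1.1250]
K = S⁻¹·BᵀPA = [1.0613 -1.5919; 0.1614 -0.2422]
A−BK = [0.0389 -0.0583; 1.0463 -1.5695]
AᵀP(A−BK) = [1.4828 -2.2242; -2.2242 3.3363]
P' = Q + AᵀP(A−BK) = [7.7328 -3.2242; -3.2242 3.5863]
tr(P') = 11.3191

11.3191


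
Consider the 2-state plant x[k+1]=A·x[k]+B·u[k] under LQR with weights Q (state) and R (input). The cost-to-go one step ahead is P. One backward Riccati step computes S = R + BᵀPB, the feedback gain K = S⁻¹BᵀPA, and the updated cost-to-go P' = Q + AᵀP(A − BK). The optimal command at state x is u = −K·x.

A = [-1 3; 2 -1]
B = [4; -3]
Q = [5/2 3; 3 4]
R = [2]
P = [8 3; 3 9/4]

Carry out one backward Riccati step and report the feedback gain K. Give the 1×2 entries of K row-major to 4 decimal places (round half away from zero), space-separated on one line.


BᵀP = [23.0000 5.2500]
S = R + BᵀPB = [2] + [76.2500] = [78.2500]
BᵀPA = [-12.5000 63.7500]
K = S⁻¹·BᵀPA = [-0.1597 0.8147]
A−BK = [-0.3610 -0.2588; 1.5208 1.4441]
AᵀP(A−BK) = [3.0032 2.6837; 2.6837 4.3131]
P' = Q + AᵀP(A−BK) = [5.5032 5.6837; 5.6837 8.3131]
tr(P') = 13.8163

-0.1597 0.8147
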